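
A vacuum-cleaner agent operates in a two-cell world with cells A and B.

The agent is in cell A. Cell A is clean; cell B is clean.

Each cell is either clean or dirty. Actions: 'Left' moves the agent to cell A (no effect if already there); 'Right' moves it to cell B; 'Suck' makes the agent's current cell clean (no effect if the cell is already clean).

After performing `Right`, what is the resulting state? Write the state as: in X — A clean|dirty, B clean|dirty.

start: in A — A clean, B clean
Right (#1): in B — A clean, B clean

in B — A clean, B clean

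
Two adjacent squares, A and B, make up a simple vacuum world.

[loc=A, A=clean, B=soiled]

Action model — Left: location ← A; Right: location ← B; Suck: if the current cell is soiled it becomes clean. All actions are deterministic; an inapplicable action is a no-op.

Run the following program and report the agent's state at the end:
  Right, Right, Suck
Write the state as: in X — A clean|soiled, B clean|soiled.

1. Right → in B — A clean, B soiled
2. Right → in B — A clean, B soiled
3. Suck → in B — A clean, B clean

in B — A clean, B clean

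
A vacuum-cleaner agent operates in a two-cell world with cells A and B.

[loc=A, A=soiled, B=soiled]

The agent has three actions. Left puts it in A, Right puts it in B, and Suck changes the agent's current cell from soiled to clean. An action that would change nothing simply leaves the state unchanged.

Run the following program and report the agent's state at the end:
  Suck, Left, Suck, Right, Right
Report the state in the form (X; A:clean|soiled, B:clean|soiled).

1. Suck → (A; A:clean, B:soiled)
2. Left → (A; A:clean, B:soiled)
3. Suck → (A; A:clean, B:soiled)
4. Right → (B; A:clean, B:soiled)
5. Right → (B; A:clean, B:soiled)

(B; A:clean, B:soiled)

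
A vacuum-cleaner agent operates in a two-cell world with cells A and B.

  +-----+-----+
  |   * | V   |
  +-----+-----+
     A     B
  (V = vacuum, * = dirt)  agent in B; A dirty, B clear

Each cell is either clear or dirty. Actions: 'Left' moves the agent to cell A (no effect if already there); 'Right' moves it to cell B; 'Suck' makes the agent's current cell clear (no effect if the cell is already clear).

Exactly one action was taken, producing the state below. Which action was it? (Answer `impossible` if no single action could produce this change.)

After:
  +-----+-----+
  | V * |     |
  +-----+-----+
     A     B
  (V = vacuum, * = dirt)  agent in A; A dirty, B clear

try  Left: <A|dirty|clear>  ← match
try Right: <B|dirty|clear>
try  Suck: <B|dirty|clear>

Left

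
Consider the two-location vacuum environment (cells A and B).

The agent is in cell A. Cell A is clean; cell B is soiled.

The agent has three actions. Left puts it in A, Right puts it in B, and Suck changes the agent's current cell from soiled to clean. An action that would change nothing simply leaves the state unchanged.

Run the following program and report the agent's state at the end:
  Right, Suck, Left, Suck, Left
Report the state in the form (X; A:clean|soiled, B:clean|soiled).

step 1/5 (Right): (B; A:clean, B:soiled)
step 2/5 (Suck): (B; A:clean, B:clean)
step 3/5 (Left): (A; A:clean, B:clean)
step 4/5 (Suck): (A; A:clean, B:clean)
step 5/5 (Left): (A; A:clean, B:clean)

(A; A:clean, B:clean)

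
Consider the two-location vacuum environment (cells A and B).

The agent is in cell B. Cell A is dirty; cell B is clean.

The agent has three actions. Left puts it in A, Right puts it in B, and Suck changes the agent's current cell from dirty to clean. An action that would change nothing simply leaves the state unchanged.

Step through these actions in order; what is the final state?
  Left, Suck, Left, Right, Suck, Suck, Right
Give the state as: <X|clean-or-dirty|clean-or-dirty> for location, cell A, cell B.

<B|clean|clean>

1) do Left; now <A|dirty|clean>
2) do Suck; now <A|clean|clean>
3) do Left; now <A|clean|clean>
4) do Right; now <B|clean|clean>
5) do Suck; now <B|clean|clean>
6) do Suck; now <B|clean|clean>
7) do Right; now <B|clean|clean>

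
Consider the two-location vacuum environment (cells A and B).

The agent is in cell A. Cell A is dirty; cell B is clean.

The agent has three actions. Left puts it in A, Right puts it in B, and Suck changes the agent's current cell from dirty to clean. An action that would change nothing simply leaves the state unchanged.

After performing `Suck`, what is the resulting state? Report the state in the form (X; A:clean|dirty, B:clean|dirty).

start: (A; A:dirty, B:clean)
step 1/1 (Suck): (A; A:clean, B:clean)

(A; A:clean, B:clean)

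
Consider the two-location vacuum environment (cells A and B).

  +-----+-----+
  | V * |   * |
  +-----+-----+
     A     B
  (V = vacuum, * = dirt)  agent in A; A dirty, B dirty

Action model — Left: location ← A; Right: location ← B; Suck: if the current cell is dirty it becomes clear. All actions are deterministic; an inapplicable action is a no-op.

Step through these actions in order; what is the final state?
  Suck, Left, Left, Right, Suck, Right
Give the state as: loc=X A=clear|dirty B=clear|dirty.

[1] after Suck: loc=A A=clear B=dirty
[2] after Left: loc=A A=clear B=dirty
[3] after Left: loc=A A=clear B=dirty
[4] after Right: loc=B A=clear B=dirty
[5] after Suck: loc=B A=clear B=clear
[6] after Right: loc=B A=clear B=clear

loc=B A=clear B=clear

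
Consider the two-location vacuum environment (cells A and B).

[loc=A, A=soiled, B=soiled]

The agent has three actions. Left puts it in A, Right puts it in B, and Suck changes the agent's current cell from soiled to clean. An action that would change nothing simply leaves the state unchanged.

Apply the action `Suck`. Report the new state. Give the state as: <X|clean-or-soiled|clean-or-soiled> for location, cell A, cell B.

start: <A|soiled|soiled>
Suck (#1): <A|clean|soiled>

<A|clean|soiled>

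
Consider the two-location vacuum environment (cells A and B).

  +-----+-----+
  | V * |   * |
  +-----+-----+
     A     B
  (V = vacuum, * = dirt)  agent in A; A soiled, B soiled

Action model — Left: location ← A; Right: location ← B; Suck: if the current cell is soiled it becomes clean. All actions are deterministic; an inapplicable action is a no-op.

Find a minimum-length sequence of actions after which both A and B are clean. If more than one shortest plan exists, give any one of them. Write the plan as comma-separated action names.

Suck (#1): loc=A A=clean B=soiled
Right (#2): loc=B A=clean B=soiled
Suck (#3): loc=B A=clean B=clean
min 3: Suck A + move + Suck B

Suck, Right, Suck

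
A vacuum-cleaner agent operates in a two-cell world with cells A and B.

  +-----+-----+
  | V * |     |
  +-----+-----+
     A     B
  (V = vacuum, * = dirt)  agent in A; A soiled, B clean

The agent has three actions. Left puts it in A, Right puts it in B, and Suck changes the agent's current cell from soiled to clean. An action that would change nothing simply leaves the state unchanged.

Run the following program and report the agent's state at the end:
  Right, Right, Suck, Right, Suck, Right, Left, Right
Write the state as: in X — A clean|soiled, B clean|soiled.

in B — A soiled, B clean

1. Right → in B — A soiled, B clean
2. Right → in B — A soiled, B clean
3. Suck → in B — A soiled, B clean
4. Right → in B — A soiled, B clean
5. Suck → in B — A soiled, B clean
6. Right → in B — A soiled, B clean
7. Left → in A — A soiled, B clean
8. Right → in B — A soiled, B clean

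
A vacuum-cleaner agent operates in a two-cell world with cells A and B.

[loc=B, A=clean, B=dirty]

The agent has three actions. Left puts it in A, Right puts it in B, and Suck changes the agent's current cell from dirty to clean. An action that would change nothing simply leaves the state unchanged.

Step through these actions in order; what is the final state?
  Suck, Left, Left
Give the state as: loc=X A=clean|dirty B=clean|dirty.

loc=A A=clean B=clean

1. Suck → loc=B A=clean B=clean
2. Left → loc=A A=clean B=clean
3. Left → loc=A A=clean B=clean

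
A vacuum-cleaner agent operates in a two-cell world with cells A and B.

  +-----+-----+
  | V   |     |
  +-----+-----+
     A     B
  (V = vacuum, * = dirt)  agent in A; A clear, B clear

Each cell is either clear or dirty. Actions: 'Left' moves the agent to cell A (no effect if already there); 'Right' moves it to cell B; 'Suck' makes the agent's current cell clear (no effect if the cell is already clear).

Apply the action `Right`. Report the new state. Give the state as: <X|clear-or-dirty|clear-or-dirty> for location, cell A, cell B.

<B|clear|clear>

start: <A|clear|clear>
t=1 Right ⇒ <B|clear|clear>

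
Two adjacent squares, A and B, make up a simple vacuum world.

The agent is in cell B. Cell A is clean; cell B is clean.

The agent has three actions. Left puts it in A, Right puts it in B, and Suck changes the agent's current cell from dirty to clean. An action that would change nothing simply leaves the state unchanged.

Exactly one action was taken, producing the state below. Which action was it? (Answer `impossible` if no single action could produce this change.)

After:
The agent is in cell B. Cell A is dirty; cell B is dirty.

impossible

try  Left: in A — A clean, B clean
try Right: in B — A clean, B clean
try  Suck: in B — A clean, B clean
no single action produces the after-state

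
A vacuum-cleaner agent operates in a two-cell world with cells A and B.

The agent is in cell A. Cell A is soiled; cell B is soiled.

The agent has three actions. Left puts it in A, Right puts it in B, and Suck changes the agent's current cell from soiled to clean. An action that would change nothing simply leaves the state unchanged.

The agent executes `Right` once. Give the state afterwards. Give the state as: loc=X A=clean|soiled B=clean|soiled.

loc=B A=soiled B=soiled

start: loc=A A=soiled B=soiled
step 1/1 (Right): loc=B A=soiled B=soiled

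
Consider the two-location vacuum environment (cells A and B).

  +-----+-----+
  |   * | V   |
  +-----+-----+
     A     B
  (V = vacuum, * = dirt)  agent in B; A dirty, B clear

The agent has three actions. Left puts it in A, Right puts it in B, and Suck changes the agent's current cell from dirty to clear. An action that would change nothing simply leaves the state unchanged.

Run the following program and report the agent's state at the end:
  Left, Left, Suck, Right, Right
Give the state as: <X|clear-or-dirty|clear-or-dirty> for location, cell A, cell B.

<B|clear|clear>

step 1/5 (Left): <A|dirty|clear>
step 2/5 (Left): <A|dirty|clear>
step 3/5 (Suck): <A|clear|clear>
step 4/5 (Right): <B|clear|clear>
step 5/5 (Right): <B|clear|clear>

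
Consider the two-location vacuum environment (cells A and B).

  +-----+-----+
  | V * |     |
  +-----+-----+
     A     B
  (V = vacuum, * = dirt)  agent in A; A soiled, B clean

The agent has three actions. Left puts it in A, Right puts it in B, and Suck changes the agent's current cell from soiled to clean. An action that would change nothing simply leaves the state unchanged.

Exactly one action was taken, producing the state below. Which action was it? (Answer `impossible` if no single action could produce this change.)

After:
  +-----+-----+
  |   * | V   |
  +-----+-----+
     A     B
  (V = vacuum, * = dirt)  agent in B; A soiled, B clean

try  Left: in A — A soiled, B clean
try Right: in B — A soiled, B clean  ← match
try  Suck: in A — A clean, B clean

Right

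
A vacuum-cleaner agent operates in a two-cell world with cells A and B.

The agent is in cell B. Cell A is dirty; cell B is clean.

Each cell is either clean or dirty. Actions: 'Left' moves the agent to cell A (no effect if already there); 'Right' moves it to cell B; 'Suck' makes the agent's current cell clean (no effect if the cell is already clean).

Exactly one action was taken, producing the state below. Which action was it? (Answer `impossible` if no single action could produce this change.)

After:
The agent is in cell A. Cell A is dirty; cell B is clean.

Left

try  Left: loc=A A=dirty B=clean  ← match
try Right: loc=B A=dirty B=clean
try  Suck: loc=B A=dirty B=clean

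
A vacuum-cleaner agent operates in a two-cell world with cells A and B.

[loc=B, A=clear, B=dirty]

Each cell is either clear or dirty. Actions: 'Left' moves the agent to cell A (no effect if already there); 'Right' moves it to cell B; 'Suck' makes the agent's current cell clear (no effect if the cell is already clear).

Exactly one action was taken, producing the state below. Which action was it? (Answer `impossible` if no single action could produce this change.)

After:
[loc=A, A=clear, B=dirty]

Left

try  Left: <A|clear|dirty>  ← match
try Right: <B|clear|dirty>
try  Suck: <B|clear|clear>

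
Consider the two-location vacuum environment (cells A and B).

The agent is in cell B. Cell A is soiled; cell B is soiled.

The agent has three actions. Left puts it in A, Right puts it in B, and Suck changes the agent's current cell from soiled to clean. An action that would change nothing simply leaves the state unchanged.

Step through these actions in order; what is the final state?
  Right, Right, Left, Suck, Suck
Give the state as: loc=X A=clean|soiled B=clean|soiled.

1) do Right; now loc=B A=soiled B=soiled
2) do Right; now loc=B A=soiled B=soiled
3) do Left; now loc=A A=soiled B=soiled
4) do Suck; now loc=A A=clean B=soiled
5) do Suck; now loc=A A=clean B=soiled

loc=A A=clean B=soiled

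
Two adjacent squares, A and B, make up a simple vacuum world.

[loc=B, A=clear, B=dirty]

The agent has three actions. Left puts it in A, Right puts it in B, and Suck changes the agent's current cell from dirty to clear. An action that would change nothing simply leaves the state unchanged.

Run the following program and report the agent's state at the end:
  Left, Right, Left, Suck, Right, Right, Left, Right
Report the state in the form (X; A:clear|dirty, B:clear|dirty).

(B; A:clear, B:dirty)

1) do Left; now (A; A:clear, B:dirty)
2) do Right; now (B; A:clear, B:dirty)
3) do Left; now (A; A:clear, B:dirty)
4) do Suck; now (A; A:clear, B:dirty)
5) do Right; now (B; A:clear, B:dirty)
6) do Right; now (B; A:clear, B:dirty)
7) do Left; now (A; A:clear, B:dirty)
8) do Right; now (B; A:clear, B:dirty)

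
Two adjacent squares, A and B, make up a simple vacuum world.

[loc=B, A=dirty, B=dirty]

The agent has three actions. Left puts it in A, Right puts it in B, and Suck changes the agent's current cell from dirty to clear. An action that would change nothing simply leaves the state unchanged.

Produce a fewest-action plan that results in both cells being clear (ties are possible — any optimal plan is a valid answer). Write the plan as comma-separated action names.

Suck, Left, Suck

1) do Suck; now (B; A:dirty, B:clear)
2) do Left; now (A; A:dirty, B:clear)
3) do Suck; now (A; A:clear, B:clear)
min 3: Suck B + move + Suck A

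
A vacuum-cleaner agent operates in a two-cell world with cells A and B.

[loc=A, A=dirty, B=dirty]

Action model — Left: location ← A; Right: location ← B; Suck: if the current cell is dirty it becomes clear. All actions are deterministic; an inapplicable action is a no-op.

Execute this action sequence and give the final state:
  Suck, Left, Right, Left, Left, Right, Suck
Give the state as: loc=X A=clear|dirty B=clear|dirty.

Suck (#1): loc=A A=clear B=dirty
Left (#2): loc=A A=clear B=dirty
Right (#3): loc=B A=clear B=dirty
Left (#4): loc=A A=clear B=dirty
Left (#5): loc=A A=clear B=dirty
Right (#6): loc=B A=clear B=dirty
Suck (#7): loc=B A=clear B=clear

loc=B A=clear B=clear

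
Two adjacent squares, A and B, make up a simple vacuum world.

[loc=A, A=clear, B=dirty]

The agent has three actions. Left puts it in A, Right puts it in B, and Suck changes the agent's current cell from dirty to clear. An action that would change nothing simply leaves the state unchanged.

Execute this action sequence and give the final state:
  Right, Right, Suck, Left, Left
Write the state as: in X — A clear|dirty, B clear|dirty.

in A — A clear, B clear

Right (#1): in B — A clear, B dirty
Right (#2): in B — A clear, B dirty
Suck (#3): in B — A clear, B clear
Left (#4): in A — A clear, B clear
Left (#5): in A — A clear, B clear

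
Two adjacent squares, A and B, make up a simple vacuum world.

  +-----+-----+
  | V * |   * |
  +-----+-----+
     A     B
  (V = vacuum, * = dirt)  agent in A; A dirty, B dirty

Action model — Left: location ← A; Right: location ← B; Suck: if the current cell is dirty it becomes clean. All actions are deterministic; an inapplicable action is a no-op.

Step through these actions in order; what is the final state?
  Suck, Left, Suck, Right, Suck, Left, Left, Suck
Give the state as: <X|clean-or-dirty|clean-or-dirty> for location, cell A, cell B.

1. Suck → <A|clean|dirty>
2. Left → <A|clean|dirty>
3. Suck → <A|clean|dirty>
4. Right → <B|clean|dirty>
5. Suck → <B|clean|clean>
6. Left → <A|clean|clean>
7. Left → <A|clean|clean>
8. Suck → <A|clean|clean>

<A|clean|clean>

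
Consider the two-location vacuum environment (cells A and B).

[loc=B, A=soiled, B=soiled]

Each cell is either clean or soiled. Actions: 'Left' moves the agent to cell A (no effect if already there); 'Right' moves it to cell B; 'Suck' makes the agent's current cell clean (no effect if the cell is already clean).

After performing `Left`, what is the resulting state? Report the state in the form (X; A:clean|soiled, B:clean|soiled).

(A; A:soiled, B:soiled)

start: (B; A:soiled, B:soiled)
1. Left → (A; A:soiled, B:soiled)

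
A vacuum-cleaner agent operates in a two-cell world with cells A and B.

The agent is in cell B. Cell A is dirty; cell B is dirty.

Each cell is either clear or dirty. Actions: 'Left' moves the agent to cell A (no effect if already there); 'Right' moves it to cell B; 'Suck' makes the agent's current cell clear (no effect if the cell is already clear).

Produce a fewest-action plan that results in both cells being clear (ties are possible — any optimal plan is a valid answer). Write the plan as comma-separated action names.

Suck, Left, Suck

1) do Suck; now (B; A:dirty, B:clear)
2) do Left; now (A; A:dirty, B:clear)
3) do Suck; now (A; A:clear, B:clear)
min 3: Suck B + move + Suck A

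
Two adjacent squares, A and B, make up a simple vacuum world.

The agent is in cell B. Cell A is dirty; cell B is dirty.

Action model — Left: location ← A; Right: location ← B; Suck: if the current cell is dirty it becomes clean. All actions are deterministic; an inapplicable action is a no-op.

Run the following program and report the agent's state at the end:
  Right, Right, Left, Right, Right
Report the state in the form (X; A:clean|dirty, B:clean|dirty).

(B; A:dirty, B:dirty)

Right (#1): (B; A:dirty, B:dirty)
Right (#2): (B; A:dirty, B:dirty)
Left (#3): (A; A:dirty, B:dirty)
Right (#4): (B; A:dirty, B:dirty)
Right (#5): (B; A:dirty, B:dirty)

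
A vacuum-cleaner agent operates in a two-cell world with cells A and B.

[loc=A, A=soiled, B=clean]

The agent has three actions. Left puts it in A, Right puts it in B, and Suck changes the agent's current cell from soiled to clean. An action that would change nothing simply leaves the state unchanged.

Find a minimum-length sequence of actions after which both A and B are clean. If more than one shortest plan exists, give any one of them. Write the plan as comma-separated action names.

t=1 Suck ⇒ <A|clean|clean>
min 1: A is soiled, one Suck

Suck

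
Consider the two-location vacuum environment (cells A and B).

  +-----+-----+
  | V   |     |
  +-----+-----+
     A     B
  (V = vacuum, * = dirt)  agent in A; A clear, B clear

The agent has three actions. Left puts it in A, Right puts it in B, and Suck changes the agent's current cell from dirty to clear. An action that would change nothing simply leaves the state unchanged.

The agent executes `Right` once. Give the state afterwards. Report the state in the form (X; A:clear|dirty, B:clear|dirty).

start: (A; A:clear, B:clear)
t=1 Right ⇒ (B; A:clear, B:clear)

(B; A:clear, B:clear)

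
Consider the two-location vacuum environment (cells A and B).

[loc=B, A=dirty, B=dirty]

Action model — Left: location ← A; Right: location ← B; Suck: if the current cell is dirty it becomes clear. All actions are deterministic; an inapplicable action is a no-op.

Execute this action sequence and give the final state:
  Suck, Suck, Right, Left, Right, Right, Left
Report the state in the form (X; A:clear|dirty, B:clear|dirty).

(A; A:dirty, B:clear)

1) do Suck; now (B; A:dirty, B:clear)
2) do Suck; now (B; A:dirty, B:clear)
3) do Right; now (B; A:dirty, B:clear)
4) do Left; now (A; A:dirty, B:clear)
5) do Right; now (B; A:dirty, B:clear)
6) do Right; now (B; A:dirty, B:clear)
7) do Left; now (A; A:dirty, B:clear)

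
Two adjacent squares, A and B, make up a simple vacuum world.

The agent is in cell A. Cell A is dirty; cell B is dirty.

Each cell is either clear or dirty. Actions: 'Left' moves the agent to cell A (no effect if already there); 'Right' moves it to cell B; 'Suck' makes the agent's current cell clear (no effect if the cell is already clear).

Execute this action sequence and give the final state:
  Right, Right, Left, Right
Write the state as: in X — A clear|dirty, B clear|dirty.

1) do Right; now in B — A dirty, B dirty
2) do Right; now in B — A dirty, B dirty
3) do Left; now in A — A dirty, B dirty
4) do Right; now in B — A dirty, B dirty

in B — A dirty, B dirty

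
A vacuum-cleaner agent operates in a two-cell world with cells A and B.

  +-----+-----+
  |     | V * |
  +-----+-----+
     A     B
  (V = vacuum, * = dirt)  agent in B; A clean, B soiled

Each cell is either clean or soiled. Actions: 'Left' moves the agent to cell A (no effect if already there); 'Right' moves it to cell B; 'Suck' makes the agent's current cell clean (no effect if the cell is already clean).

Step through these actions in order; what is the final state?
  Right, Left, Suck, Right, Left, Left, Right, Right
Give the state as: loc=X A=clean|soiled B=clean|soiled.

loc=B A=clean B=soiled

1) do Right; now loc=B A=clean B=soiled
2) do Left; now loc=A A=clean B=soiled
3) do Suck; now loc=A A=clean B=soiled
4) do Right; now loc=B A=clean B=soiled
5) do Left; now loc=A A=clean B=soiled
6) do Left; now loc=A A=clean B=soiled
7) do Right; now loc=B A=clean B=soiled
8) do Right; now loc=B A=clean B=soiled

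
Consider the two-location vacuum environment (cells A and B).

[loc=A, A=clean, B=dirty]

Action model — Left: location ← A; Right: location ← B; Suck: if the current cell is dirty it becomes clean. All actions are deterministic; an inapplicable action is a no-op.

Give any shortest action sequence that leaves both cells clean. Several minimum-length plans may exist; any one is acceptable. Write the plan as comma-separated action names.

Right, Suck

t=1 Right ⇒ loc=B A=clean B=dirty
t=2 Suck ⇒ loc=B A=clean B=clean
min 2: go B then Suck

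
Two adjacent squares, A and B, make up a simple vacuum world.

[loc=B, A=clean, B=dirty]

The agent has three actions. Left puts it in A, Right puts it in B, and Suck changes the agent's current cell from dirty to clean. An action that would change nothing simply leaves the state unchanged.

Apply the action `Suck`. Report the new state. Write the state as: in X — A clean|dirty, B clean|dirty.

in B — A clean, B clean

start: in B — A clean, B dirty
Suck (#1): in B — A clean, B clean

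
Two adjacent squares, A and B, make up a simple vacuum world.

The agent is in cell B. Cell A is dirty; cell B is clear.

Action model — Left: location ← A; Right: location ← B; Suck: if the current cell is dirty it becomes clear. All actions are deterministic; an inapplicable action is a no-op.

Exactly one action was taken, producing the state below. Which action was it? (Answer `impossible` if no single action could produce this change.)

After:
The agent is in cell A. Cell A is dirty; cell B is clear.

Left

try  Left: loc=A A=dirty B=clear  ← match
try Right: loc=B A=dirty B=clear
try  Suck: loc=B A=dirty B=clear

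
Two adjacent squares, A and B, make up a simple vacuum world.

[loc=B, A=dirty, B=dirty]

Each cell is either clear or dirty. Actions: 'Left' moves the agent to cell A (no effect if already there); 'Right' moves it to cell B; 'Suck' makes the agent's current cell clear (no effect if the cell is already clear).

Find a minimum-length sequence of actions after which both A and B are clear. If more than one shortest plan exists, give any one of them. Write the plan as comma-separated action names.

Suck (#1): (B; A:dirty, B:clear)
Left (#2): (A; A:dirty, B:clear)
Suck (#3): (A; A:clear, B:clear)
min 3: Suck B + move + Suck A

Suck, Left, Suck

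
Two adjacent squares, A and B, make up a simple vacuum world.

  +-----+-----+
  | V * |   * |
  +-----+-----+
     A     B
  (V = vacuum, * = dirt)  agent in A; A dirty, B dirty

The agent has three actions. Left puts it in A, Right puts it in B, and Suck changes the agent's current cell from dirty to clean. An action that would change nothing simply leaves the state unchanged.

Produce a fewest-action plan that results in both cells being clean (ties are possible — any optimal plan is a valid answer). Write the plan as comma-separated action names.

Suck, Right, Suck

t=1 Suck ⇒ in A — A clean, B dirty
t=2 Right ⇒ in B — A clean, B dirty
t=3 Suck ⇒ in B — A clean, B clean
min 3: Suck A + move + Suck B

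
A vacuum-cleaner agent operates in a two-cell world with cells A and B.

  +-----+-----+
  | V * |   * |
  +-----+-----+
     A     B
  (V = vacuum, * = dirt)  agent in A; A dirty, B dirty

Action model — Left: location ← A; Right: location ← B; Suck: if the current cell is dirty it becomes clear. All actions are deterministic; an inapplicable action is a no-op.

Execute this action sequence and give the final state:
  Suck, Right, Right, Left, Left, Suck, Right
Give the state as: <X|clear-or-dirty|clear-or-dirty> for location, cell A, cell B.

Suck (#1): <A|clear|dirty>
Right (#2): <B|clear|dirty>
Right (#3): <B|clear|dirty>
Left (#4): <A|clear|dirty>
Left (#5): <A|clear|dirty>
Suck (#6): <A|clear|dirty>
Right (#7): <B|clear|dirty>

<B|clear|dirty>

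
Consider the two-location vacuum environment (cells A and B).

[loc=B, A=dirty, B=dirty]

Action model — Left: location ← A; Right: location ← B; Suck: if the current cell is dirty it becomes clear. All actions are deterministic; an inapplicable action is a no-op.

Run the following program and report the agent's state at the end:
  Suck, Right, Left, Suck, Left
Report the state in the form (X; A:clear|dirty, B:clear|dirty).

Suck (#1): (B; A:dirty, B:clear)
Right (#2): (B; A:dirty, B:clear)
Left (#3): (A; A:dirty, B:clear)
Suck (#4): (A; A:clear, B:clear)
Left (#5): (A; A:clear, B:clear)

(A; A:clear, B:clear)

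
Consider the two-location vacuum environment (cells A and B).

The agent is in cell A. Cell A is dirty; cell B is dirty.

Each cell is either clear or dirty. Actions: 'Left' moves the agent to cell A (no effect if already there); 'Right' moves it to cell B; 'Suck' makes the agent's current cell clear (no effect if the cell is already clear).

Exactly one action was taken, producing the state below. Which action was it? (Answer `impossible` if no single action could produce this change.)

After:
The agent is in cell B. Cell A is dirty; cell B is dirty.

Right

try  Left: <A|dirty|dirty>
try Right: <B|dirty|dirty>  ← match
try  Suck: <A|clear|dirty>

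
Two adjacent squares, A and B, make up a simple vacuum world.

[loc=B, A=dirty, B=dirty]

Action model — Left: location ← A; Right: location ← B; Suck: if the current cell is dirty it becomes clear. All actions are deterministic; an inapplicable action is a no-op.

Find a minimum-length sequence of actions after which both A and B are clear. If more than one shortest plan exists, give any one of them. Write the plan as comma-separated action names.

Suck, Left, Suck

[1] after Suck: (B; A:dirty, B:clear)
[2] after Left: (A; A:dirty, B:clear)
[3] after Suck: (A; A:clear, B:clear)
min 3: Suck B + move + Suck A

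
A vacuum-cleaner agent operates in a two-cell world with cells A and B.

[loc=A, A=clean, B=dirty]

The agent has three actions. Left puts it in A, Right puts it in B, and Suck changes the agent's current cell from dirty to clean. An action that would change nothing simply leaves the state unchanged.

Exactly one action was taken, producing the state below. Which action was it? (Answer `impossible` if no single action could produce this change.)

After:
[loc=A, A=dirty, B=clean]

impossible

try  Left: <A|clean|dirty>
try Right: <B|clean|dirty>
try  Suck: <A|clean|dirty>
no single action produces the after-state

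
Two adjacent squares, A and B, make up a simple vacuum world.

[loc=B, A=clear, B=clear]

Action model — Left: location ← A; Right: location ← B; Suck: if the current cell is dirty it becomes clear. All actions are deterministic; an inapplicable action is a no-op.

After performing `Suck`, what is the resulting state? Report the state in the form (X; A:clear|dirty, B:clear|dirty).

(B; A:clear, B:clear)

start: (B; A:clear, B:clear)
[1] after Suck: (B; A:clear, B:clear)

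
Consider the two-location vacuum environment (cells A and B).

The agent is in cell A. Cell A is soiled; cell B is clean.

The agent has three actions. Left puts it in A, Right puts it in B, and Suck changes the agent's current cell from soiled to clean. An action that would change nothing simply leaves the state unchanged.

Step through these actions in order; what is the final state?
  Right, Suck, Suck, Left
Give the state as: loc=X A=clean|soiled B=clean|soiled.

loc=A A=soiled B=clean

Right (#1): loc=B A=soiled B=clean
Suck (#2): loc=B A=soiled B=clean
Suck (#3): loc=B A=soiled B=clean
Left (#4): loc=A A=soiled B=clean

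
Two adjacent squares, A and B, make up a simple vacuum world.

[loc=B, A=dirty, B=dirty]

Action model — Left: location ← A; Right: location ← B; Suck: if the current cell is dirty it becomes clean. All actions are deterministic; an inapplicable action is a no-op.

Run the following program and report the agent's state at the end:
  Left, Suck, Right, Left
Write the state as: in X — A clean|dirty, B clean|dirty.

in A — A clean, B dirty

step 1/4 (Left): in A — A dirty, B dirty
step 2/4 (Suck): in A — A clean, B dirty
step 3/4 (Right): in B — A clean, B dirty
step 4/4 (Left): in A — A clean, B dirty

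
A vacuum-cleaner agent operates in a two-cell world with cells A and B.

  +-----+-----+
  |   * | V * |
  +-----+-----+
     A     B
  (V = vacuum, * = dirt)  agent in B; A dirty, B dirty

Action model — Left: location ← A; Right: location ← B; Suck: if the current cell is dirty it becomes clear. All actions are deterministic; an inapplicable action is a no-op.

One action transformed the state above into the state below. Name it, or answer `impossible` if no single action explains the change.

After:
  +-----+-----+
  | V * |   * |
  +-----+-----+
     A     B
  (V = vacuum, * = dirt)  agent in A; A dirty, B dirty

Left

try  Left: <A|dirty|dirty>  ← match
try Right: <B|dirty|dirty>
try  Suck: <B|dirty|clear>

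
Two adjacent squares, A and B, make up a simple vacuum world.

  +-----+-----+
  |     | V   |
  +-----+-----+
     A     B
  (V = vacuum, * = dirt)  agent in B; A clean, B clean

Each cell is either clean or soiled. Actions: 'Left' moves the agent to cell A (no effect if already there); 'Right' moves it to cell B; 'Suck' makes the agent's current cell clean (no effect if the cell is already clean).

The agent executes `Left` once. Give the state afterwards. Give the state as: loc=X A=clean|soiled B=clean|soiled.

loc=A A=clean B=clean

start: loc=B A=clean B=clean
1) do Left; now loc=A A=clean B=clean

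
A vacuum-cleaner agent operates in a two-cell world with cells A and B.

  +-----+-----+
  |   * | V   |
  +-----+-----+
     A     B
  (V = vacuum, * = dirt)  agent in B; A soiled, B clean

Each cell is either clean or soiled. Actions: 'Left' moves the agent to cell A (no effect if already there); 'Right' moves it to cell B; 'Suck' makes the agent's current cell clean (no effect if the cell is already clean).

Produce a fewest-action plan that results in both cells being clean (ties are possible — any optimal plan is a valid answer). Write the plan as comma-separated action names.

step 1/2 (Left): in A — A soiled, B clean
step 2/2 (Suck): in A — A clean, B clean
min 2: go A then Suck

Left, Suck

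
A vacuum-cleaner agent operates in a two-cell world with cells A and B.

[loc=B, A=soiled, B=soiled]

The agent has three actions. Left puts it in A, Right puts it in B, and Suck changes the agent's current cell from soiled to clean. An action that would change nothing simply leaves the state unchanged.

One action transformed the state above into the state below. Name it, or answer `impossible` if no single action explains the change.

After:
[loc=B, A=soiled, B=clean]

Suck

try  Left: (A; A:soiled, B:soiled)
try Right: (B; A:soiled, B:soiled)
try  Suck: (B; A:soiled, B:clean)  ← match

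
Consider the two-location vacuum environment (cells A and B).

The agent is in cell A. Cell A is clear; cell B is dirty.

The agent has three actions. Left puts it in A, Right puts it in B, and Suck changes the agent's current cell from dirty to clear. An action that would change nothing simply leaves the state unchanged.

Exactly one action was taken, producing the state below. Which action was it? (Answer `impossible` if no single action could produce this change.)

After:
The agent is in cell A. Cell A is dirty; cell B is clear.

try  Left: in A — A clear, B dirty
try Right: in B — A clear, B dirty
try  Suck: in A — A clear, B dirty
no single action produces the after-state

impossible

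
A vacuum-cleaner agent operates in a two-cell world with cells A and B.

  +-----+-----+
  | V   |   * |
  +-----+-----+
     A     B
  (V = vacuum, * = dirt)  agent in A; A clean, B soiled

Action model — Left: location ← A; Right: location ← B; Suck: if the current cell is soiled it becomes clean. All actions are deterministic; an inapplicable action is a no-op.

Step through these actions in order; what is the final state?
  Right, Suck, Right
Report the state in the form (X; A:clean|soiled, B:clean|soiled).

(B; A:clean, B:clean)

Right (#1): (B; A:clean, B:soiled)
Suck (#2): (B; A:clean, B:clean)
Right (#3): (B; A:clean, B:clean)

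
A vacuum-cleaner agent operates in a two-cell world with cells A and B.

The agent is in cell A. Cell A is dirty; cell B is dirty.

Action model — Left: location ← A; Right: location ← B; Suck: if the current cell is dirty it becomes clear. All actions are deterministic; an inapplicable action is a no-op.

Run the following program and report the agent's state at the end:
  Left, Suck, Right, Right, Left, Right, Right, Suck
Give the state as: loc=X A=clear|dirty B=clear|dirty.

loc=B A=clear B=clear

[1] after Left: loc=A A=dirty B=dirty
[2] after Suck: loc=A A=clear B=dirty
[3] after Right: loc=B A=clear B=dirty
[4] after Right: loc=B A=clear B=dirty
[5] after Left: loc=A A=clear B=dirty
[6] after Right: loc=B A=clear B=dirty
[7] after Right: loc=B A=clear B=dirty
[8] after Suck: loc=B A=clear B=clear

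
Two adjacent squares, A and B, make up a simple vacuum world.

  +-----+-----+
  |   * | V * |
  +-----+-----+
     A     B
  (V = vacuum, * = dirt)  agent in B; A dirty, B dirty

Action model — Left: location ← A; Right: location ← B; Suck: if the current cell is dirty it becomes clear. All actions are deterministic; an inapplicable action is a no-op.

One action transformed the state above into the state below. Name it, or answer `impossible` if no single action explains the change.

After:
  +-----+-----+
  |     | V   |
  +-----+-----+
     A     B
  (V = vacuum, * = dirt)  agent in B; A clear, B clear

impossible

try  Left: in A — A dirty, B dirty
try Right: in B — A dirty, B dirty
try  Suck: in B — A dirty, B clear
no single action produces the after-state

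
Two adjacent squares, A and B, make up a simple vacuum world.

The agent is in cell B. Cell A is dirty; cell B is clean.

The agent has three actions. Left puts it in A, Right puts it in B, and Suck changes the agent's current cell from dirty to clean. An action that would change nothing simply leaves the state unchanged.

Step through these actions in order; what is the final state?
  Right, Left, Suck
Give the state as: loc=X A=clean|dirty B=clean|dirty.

1. Right → loc=B A=dirty B=clean
2. Left → loc=A A=dirty B=clean
3. Suck → loc=A A=clean B=clean

loc=A A=clean B=clean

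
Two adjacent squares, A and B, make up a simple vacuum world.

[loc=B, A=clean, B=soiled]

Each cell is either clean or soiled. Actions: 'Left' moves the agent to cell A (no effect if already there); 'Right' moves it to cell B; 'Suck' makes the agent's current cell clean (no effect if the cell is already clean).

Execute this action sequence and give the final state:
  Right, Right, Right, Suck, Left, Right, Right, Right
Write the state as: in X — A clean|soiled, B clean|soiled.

Right (#1): in B — A clean, B soiled
Right (#2): in B — A clean, B soiled
Right (#3): in B — A clean, B soiled
Suck (#4): in B — A clean, B clean
Left (#5): in A — A clean, B clean
Right (#6): in B — A clean, B clean
Right (#7): in B — A clean, B clean
Right (#8): in B — A clean, B clean

in B — A clean, B clean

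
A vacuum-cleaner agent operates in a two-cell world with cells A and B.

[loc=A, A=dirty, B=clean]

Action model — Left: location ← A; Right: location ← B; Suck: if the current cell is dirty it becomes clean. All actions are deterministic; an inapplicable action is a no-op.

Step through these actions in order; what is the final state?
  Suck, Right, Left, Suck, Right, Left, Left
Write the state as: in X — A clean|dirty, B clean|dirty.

in A — A clean, B clean

1. Suck → in A — A clean, B clean
2. Right → in B — A clean, B clean
3. Left → in A — A clean, B clean
4. Suck → in A — A clean, B clean
5. Right → in B — A clean, B clean
6. Left → in A — A clean, B clean
7. Left → in A — A clean, B clean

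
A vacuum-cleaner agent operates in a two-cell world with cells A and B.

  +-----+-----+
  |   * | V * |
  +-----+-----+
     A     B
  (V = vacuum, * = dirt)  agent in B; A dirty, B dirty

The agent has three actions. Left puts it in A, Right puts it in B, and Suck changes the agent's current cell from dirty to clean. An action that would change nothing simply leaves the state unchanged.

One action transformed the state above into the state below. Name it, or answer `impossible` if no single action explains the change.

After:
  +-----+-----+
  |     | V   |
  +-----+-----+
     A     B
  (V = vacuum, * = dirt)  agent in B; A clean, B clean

try  Left: <A|dirty|dirty>
try Right: <B|dirty|dirty>
try  Suck: <B|dirty|clean>
no single action produces the after-state

impossible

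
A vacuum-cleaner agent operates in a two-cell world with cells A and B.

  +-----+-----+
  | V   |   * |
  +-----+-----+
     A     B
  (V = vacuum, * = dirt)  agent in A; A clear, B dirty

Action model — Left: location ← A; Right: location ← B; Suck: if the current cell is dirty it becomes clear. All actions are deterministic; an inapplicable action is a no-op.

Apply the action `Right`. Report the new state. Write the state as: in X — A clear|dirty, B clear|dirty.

in B — A clear, B dirty

start: in A — A clear, B dirty
[1] after Right: in B — A clear, B dirty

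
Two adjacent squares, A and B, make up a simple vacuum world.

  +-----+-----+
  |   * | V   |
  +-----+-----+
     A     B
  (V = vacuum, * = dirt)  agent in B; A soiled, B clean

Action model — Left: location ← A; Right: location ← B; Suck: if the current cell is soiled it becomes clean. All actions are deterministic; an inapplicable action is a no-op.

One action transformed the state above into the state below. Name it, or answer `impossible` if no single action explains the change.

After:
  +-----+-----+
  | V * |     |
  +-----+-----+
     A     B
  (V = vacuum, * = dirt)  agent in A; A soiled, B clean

Left

try  Left: (A; A:soiled, B:clean)  ← match
try Right: (B; A:soiled, B:clean)
try  Suck: (B; A:soiled, B:clean)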